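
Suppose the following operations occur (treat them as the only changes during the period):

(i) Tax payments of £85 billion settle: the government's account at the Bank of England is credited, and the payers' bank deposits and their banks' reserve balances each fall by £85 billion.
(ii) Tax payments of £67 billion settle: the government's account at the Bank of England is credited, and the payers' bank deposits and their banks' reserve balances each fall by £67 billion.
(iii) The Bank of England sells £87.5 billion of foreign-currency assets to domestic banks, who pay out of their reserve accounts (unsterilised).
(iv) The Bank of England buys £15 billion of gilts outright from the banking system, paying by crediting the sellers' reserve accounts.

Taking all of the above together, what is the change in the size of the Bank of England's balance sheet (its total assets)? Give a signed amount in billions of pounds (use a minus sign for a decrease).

Bank of England balance sheet:
  Assets:      Securities +£15B, Foreign assets −£87.5B
  Liabilities: Bank reserves −£224.5B, Government deposits +£152B
Change in total Bank of England assets = -£72.5 billion.

-£72.5 billion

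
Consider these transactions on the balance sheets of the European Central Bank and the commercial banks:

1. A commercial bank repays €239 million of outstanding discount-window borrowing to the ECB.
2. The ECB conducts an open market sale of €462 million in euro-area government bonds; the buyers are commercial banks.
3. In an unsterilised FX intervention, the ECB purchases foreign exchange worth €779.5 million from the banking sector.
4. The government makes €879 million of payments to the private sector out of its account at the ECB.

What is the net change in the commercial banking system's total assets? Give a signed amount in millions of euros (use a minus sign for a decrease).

+€640 million

ECB balance sheet:
  Assets:      Securities −€462M, Loans to banks −€239M, Foreign assets +€779.5M
  Liabilities: Bank reserves +€957.5M, Government deposits −€879M
Commercial banking system:
  Assets:      Reserves at CB +€957.5M, Securities +€462M, Foreign assets −€779.5M
  Liabilities: Checkable deposits +€879M, Borrowings from CB −€239M
Change in total bank assets = +€640 million.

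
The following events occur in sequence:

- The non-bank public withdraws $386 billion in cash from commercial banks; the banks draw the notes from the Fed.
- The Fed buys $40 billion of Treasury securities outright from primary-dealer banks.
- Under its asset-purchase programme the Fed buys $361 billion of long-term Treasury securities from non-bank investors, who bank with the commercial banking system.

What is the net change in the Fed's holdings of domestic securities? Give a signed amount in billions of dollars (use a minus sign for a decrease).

+$401 billion

Fed balance sheet:
  Assets:      Securities +$401B
  Liabilities: Bank reserves +$15B, Currency in circulation +$386B
So the change in the Fed's holdings of domestic securities is +$401 billion.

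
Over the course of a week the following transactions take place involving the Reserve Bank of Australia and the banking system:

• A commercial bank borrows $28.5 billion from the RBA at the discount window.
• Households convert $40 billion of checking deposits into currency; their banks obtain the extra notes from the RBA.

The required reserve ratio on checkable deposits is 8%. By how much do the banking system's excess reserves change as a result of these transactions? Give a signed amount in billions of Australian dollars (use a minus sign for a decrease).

Discount-window loan $28.5 billion: reserves +$28.5B, deposits 0.
Currency withdrawal $40 billion: reserves −$40B, deposits −$40B.
Totals: Δreserves = −$11.5B, Δdeposits = −$40B.
Δrequired reserves = 8% × −$40B = −$3.2B.
Δexcess reserves = Δreserves − Δrequired = −$11.5B − (−$3.2B) = -$8.3 billion.

-$8.3 billion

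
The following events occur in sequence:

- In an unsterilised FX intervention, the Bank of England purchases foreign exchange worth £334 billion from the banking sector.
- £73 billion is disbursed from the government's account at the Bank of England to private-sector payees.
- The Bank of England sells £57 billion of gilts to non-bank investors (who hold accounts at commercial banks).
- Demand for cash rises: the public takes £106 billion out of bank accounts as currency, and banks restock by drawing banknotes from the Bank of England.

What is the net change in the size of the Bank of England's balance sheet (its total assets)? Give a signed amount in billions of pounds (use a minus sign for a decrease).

+£277 billion

Bank of England balance sheet:
  Assets:      Securities −£57B, Foreign assets +£334B
  Liabilities: Bank reserves +£244B, Currency in circulation +£106B, Government deposits −£73B
Change in total Bank of England assets = +£277 billion.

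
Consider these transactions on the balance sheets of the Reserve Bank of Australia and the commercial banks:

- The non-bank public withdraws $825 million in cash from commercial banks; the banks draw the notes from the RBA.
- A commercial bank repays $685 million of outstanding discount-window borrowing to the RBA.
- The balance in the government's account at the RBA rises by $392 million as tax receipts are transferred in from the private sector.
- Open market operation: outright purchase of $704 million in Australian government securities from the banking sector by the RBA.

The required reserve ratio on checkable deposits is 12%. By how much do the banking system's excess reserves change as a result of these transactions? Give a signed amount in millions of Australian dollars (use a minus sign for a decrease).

Currency withdrawal $825 million: reserves −$825M, deposits −$825M.
Discount-window repayment $685 million: reserves −$685M, deposits 0.
Government account inflow $392 million: reserves −$392M, deposits −$392M.
OMO purchase (from banks) $704 million: reserves +$704M, deposits 0.
Totals: Δreserves = −$1198M, Δdeposits = −$1217M.
Δrequired reserves = 12% × −$1217M = −$146.04M.
Δexcess reserves = Δreserves − Δrequired = −$1198M − (−$146.04M) = -$1051.96 million.

-$1051.96 million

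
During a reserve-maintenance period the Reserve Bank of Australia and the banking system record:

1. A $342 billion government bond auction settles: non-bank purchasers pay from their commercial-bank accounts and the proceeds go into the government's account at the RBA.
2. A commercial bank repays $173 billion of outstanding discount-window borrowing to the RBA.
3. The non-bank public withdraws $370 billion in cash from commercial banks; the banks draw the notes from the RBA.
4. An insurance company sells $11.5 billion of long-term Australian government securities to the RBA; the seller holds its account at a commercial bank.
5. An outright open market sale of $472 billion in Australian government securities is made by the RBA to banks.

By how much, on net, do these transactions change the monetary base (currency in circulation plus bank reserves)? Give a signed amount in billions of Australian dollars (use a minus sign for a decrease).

Government account inflow $342 billion: reserves shift to a non-base liability → −$342B.
Discount-window repayment $173 billion: RBA balance sheet contracts → −$173B.
Currency withdrawal $370 billion: just a shift between currency and reserves — both are base money → 0.
Asset purchase (from non-banks) $11.5 billion: RBA balance sheet expands → +$11.5B.
OMO sale (to banks) $472 billion: RBA balance sheet contracts → −$472B.
Net: −342 − 173 + 0 + 11.5 − 472 = -$975.5 billion.

-$975.5 billion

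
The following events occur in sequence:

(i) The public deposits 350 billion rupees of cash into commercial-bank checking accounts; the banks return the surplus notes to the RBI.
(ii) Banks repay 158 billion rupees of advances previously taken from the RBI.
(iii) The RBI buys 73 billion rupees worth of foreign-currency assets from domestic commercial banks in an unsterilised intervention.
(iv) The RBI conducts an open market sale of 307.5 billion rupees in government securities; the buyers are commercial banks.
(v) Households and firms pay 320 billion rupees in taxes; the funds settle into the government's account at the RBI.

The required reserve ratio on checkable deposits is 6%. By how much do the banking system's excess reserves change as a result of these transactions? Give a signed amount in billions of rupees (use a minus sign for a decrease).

-364.3 billion

Currency deposit 350 billion rupees: reserves +350B, deposits +350B.
Discount-window repayment 158 billion rupees: reserves −158B, deposits 0.
FX purchase 73 billion rupees: reserves +73B, deposits 0.
OMO sale (to banks) 307.5 billion rupees: reserves −307.5B, deposits 0.
Government account inflow 320 billion rupees: reserves −320B, deposits −320B.
Totals: Δreserves = −362.5B, Δdeposits = +30B.
Δrequired reserves = 6% × +30B = +1.8B.
Δexcess reserves = Δreserves − Δrequired = −362.5B − (+1.8B) = -364.3 billion.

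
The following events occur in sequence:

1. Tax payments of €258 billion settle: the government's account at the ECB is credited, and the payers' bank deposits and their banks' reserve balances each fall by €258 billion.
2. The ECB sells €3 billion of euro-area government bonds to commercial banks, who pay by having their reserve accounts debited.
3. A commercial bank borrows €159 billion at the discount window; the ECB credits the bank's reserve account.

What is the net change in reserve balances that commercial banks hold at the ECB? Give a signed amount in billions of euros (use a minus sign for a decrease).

ECB balance sheet:
  Assets:      Securities −€3B, Loans to banks +€159B
  Liabilities: Bank reserves −€102B, Government deposits +€258B
Commercial banking system:
  Assets:      Reserves at CB −€102B, Securities +€3B
  Liabilities: Checkable deposits −€258B, Borrowings from CB +€159B
So the change in reserve balances that commercial banks hold at the ECB is -€102 billion.

-€102 billion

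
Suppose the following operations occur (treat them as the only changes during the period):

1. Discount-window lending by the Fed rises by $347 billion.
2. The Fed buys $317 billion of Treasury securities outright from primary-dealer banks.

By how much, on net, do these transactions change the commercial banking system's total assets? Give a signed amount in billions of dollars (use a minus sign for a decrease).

+$347 billion

Fed balance sheet:
  Assets:      Securities +$317B, Loans to banks +$347B
  Liabilities: Bank reserves +$664B
Commercial banking system:
  Assets:      Reserves at CB +$664B, Securities −$317B
  Liabilities: Borrowings from CB +$347B
Change in total bank assets = +$347 billion.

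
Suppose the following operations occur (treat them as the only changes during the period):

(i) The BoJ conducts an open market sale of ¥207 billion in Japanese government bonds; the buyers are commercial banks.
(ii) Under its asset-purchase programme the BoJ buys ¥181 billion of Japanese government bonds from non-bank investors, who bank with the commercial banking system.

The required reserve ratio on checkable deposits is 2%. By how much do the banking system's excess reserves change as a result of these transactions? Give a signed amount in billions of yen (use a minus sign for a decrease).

OMO sale (to banks) ¥207 billion: reserves −¥207B, deposits 0.
Asset purchase (from non-banks) ¥181 billion: reserves +¥181B, deposits +¥181B.
Totals: Δreserves = −¥26B, Δdeposits = +¥181B.
Δrequired reserves = 2% × +¥181B = +¥3.62B.
Δexcess reserves = Δreserves − Δrequired = −¥26B − (+¥3.62B) = -¥29.62 billion.

-¥29.62 billion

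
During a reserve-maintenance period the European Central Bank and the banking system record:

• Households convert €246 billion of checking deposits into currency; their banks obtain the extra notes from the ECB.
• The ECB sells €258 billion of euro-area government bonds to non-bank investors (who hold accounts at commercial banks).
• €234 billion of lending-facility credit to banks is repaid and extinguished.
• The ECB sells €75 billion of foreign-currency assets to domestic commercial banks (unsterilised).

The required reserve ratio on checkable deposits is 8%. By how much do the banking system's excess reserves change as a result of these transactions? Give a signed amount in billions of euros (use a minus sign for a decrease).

-€772.68 billion

Currency withdrawal €246 billion: reserves −€246B, deposits −€246B.
Asset sale (to non-banks) €258 billion: reserves −€258B, deposits −€258B.
Discount-window repayment €234 billion: reserves −€234B, deposits 0.
FX sale €75 billion: reserves −€75B, deposits 0.
Totals: Δreserves = −€813B, Δdeposits = −€504B.
Δrequired reserves = 8% × −€504B = −€40.32B.
Δexcess reserves = Δreserves − Δrequired = −€813B − (−€40.32B) = -€772.68 billion.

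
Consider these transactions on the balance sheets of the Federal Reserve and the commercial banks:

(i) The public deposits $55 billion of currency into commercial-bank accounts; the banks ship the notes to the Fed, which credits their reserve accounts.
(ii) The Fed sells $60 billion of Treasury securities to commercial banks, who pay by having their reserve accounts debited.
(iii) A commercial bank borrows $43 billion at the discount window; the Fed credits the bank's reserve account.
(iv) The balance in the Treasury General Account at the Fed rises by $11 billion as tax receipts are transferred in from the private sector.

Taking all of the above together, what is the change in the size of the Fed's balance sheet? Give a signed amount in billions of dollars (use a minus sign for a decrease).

Fed balance sheet:
  Assets:      Securities −$60B, Loans to banks +$43B
  Liabilities: Bank reserves +$27B, Currency in circulation −$55B, Government deposits +$11B
Change in total Fed assets = -$17 billion.

-$17 billion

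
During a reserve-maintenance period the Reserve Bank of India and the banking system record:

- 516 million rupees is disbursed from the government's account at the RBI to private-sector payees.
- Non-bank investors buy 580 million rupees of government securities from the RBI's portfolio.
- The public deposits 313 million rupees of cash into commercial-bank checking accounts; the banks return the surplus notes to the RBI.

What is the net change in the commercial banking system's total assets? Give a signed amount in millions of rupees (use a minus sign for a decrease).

Government spending 516 million rupees: bank balance sheets expand → +516M.
Asset sale (to non-banks) 580 million rupees: bank balance sheets shrink → −580M.
Currency deposit 313 million rupees: bank balance sheets expand → +313M.
Net: 516 − 580 + 313 = +249 million.

+249 million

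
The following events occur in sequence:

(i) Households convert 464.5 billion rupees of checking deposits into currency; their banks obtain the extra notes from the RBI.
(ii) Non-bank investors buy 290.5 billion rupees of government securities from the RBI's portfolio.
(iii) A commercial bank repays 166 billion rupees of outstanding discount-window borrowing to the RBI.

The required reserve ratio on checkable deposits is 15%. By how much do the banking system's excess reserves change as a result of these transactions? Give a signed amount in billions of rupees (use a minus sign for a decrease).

-807.75 billion

Currency withdrawal 464.5 billion rupees: reserves −464.5B, deposits −464.5B.
Asset sale (to non-banks) 290.5 billion rupees: reserves −290.5B, deposits −290.5B.
Discount-window repayment 166 billion rupees: reserves −166B, deposits 0.
Totals: Δreserves = −921B, Δdeposits = −755B.
Δrequired reserves = 15% × −755B = −113.25B.
Δexcess reserves = Δreserves − Δrequired = −921B − (−113.25B) = -807.75 billion.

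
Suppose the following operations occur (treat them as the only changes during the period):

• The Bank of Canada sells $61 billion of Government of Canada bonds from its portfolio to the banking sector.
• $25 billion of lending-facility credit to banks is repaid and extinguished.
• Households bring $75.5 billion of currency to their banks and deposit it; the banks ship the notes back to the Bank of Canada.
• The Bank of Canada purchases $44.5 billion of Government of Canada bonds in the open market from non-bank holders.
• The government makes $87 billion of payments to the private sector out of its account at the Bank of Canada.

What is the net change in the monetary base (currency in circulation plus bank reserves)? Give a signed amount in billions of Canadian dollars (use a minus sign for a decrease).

OMO sale (to banks) $61 billion: Bank of Canada balance sheet contracts → −$61B.
Discount-window repayment $25 billion: Bank of Canada balance sheet contracts → −$25B.
Currency deposit $75.5 billion: just a shift between currency and reserves — both are base money → 0.
Asset purchase (from non-banks) $44.5 billion: Bank of Canada balance sheet expands → +$44.5B.
Government spending $87 billion: a non-base liability converts back to reserves → +$87B.
Net: −61 − 25 + 0 + 44.5 + 87 = +$45.5 billion.

+$45.5 billion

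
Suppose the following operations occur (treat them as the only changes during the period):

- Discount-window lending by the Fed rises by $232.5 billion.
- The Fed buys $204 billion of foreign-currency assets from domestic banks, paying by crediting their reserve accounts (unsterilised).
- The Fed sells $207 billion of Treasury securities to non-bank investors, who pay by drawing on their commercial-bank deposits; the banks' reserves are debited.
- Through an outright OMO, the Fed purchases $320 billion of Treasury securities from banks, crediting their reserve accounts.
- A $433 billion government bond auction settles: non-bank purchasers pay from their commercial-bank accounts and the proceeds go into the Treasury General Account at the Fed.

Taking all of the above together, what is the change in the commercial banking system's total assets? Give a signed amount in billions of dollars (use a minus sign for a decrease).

Fed balance sheet:
  Assets:      Securities +$113B, Loans to banks +$232.5B, Foreign assets +$204B
  Liabilities: Bank reserves +$116.5B, Government deposits +$433B
Commercial banking system:
  Assets:      Reserves at CB +$116.5B, Securities −$320B, Foreign assets −$204B
  Liabilities: Checkable deposits −$640B, Borrowings from CB +$232.5B
Change in total bank assets = -$407.5 billion.

-$407.5 billion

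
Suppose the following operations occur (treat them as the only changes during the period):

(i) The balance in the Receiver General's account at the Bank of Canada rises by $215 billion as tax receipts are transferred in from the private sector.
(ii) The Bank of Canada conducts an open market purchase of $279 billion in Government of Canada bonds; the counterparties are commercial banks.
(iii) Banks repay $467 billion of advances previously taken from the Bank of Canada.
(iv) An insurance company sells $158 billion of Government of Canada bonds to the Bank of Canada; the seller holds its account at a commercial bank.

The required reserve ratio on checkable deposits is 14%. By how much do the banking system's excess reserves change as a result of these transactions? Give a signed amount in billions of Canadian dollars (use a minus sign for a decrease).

-$237.02 billion

Government account inflow $215 billion: reserves −$215B, deposits −$215B.
OMO purchase (from banks) $279 billion: reserves +$279B, deposits 0.
Discount-window repayment $467 billion: reserves −$467B, deposits 0.
Asset purchase (from non-banks) $158 billion: reserves +$158B, deposits +$158B.
Totals: Δreserves = −$245B, Δdeposits = −$57B.
Δrequired reserves = 14% × −$57B = −$7.98B.
Δexcess reserves = Δreserves − Δrequired = −$245B − (−$7.98B) = -$237.02 billion.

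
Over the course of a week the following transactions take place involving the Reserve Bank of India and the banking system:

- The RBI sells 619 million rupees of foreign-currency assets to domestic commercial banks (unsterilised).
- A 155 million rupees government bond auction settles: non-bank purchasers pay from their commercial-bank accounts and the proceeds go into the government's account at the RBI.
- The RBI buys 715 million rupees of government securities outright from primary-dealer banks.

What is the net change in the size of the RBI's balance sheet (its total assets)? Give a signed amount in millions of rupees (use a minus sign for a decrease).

FX sale 619 million rupees: an RBI asset is shed → −619M.
Government account inflow 155 million rupees: only the composition of liabilities changes → 0.
OMO purchase (from banks) 715 million rupees: an RBI asset is acquired → +715M.
Net: −619 + 0 + 715 = +96 million.

+96 million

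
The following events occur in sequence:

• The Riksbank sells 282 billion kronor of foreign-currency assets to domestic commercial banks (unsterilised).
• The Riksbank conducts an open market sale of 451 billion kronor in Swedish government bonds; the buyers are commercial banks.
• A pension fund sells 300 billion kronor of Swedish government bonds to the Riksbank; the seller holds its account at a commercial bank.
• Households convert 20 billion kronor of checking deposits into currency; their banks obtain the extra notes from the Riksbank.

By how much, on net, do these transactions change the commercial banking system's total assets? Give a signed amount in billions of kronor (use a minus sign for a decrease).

+280 billion

Riksbank balance sheet:
  Assets:      Securities −151B, Foreign assets −282B
  Liabilities: Bank reserves −453B, Currency in circulation +20B
Commercial banking system:
  Assets:      Reserves at CB −453B, Securities +451B, Foreign assets +282B
  Liabilities: Checkable deposits +280B
Change in total bank assets = +280 billion.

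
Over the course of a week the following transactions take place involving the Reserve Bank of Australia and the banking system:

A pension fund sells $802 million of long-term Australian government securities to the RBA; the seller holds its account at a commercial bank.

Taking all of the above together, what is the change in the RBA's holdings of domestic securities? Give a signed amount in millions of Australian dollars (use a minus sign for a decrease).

+$802 million

RBA balance sheet:
  Assets:      Securities +$802M
  Liabilities: Bank reserves +$802M
Commercial banking system:
  Assets:      Reserves at CB +$802M
  Liabilities: Checkable deposits +$802M
So the change in the RBA's holdings of domestic securities is +$802 million.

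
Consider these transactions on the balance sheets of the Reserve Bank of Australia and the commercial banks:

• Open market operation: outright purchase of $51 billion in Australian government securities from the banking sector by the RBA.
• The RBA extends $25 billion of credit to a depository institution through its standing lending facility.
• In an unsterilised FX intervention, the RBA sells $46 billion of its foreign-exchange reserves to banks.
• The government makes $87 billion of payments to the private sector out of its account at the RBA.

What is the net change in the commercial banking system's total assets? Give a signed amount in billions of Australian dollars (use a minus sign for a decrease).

OMO purchase (from banks) $51 billion: just an asset swap on bank balance sheets → 0.
Discount-window loan $25 billion: bank balance sheets expand → +$25B.
FX sale $46 billion: just an asset swap on bank balance sheets → 0.
Government spending $87 billion: bank balance sheets expand → +$87B.
Net: 0 + 25 + 0 + 87 = +$112 billion.

+$112 billion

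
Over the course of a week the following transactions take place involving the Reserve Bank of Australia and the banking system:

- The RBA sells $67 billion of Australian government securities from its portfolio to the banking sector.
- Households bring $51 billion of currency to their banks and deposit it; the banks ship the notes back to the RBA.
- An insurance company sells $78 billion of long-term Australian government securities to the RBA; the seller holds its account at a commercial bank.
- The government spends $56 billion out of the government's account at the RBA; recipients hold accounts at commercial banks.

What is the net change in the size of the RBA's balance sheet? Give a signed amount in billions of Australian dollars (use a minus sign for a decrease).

OMO sale (to banks) $67 billion: an RBA asset is shed → −$67B.
Currency deposit $51 billion: only the composition of liabilities changes → 0.
Asset purchase (from non-banks) $78 billion: an RBA asset is acquired → +$78B.
Government spending $56 billion: only the composition of liabilities changes → 0.
Net: −67 + 0 + 78 + 0 = +$11 billion.

+$11 billion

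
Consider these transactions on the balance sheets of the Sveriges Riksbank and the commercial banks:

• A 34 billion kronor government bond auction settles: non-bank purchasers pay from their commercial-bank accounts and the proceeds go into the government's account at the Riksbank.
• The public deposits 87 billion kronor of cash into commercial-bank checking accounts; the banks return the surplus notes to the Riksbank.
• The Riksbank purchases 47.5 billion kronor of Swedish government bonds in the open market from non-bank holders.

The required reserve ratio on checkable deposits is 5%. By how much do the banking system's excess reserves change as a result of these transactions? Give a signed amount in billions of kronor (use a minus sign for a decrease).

Government account inflow 34 billion kronor: reserves −34B, deposits −34B.
Currency deposit 87 billion kronor: reserves +87B, deposits +87B.
Asset purchase (from non-banks) 47.5 billion kronor: reserves +47.5B, deposits +47.5B.
Totals: Δreserves = +100.5B, Δdeposits = +100.5B.
Δrequired reserves = 5% × +100.5B = +5.025B.
Δexcess reserves = Δreserves − Δrequired = +100.5B − (+5.025B) = +95.475 billion.

+95.475 billion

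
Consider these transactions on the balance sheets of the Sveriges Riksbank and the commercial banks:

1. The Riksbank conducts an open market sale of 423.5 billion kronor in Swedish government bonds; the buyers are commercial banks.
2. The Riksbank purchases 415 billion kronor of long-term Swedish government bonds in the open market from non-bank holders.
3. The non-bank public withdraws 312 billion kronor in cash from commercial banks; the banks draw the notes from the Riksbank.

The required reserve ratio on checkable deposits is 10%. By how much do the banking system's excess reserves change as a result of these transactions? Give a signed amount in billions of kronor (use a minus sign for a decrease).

OMO sale (to banks) 423.5 billion kronor: reserves −423.5B, deposits 0.
Asset purchase (from non-banks) 415 billion kronor: reserves +415B, deposits +415B.
Currency withdrawal 312 billion kronor: reserves −312B, deposits −312B.
Totals: Δreserves = −320.5B, Δdeposits = +103B.
Δrequired reserves = 10% × +103B = +10.3B.
Δexcess reserves = Δreserves − Δrequired = −320.5B − (+10.3B) = -330.8 billion.

-330.8 billion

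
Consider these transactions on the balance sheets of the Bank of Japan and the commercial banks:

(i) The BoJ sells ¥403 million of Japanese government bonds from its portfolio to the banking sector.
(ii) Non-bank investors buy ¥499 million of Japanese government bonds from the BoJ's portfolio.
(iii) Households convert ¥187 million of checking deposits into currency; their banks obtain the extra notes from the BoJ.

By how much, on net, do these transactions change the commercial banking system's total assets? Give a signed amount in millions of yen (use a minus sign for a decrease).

-¥686 million

BoJ balance sheet:
  Assets:      Securities −¥902M
  Liabilities: Bank reserves −¥1089M, Currency in circulation +¥187M
Commercial banking system:
  Assets:      Reserves at CB −¥1089M, Securities +¥403M
  Liabilities: Checkable deposits −¥686M
Change in total bank assets = -¥686 million.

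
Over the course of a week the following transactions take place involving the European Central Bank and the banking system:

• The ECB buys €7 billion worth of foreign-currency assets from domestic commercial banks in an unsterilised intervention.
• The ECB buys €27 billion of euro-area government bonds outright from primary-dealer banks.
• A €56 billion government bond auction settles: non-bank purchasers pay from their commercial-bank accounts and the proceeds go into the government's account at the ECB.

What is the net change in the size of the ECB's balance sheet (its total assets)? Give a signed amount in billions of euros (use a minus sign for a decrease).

FX purchase €7 billion: an ECB asset is acquired → +€7B.
OMO purchase (from banks) €27 billion: an ECB asset is acquired → +€27B.
Government account inflow €56 billion: only the composition of liabilities changes → 0.
Net: 7 + 27 + 0 = +€34 billion.

+€34 billion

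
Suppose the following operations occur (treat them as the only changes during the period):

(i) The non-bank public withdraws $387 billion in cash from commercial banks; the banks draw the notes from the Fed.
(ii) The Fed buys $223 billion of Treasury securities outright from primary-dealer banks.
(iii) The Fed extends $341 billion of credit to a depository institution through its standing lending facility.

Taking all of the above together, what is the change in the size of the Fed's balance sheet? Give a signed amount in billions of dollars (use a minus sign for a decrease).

+$564 billion

Fed balance sheet:
  Assets:      Securities +$223B, Loans to banks +$341B
  Liabilities: Bank reserves +$177B, Currency in circulation +$387B
Change in total Fed assets = +$564 billion.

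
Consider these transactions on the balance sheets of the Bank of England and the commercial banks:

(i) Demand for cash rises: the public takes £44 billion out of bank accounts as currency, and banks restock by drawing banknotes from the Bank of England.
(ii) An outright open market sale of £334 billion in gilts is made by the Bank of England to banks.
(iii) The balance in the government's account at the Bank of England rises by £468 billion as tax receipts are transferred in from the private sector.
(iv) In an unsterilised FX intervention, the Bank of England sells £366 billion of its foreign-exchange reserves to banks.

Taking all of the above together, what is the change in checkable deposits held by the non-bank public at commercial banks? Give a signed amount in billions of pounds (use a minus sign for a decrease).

Currency withdrawal £44 billion: non-bank counterparties' bank balances fall → −£44B.
OMO sale (to banks) £334 billion: the counterparty is a bank, so public deposits are unchanged → 0.
Government account inflow £468 billion: non-bank counterparties' bank balances fall → −£468B.
FX sale £366 billion: the counterparty is a bank, so public deposits are unchanged → 0.
Net: −44 + 0 − 468 + 0 = -£512 billion.

-£512 billion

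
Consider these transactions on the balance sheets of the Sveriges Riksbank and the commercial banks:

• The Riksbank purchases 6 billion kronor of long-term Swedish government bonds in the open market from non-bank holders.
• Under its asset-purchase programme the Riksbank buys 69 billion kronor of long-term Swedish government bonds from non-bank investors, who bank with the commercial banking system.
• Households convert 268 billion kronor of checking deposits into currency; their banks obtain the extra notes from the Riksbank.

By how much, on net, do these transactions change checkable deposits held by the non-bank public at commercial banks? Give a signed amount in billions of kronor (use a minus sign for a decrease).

Asset purchase (from non-banks) 6 billion kronor: non-bank counterparties' bank balances rise → +6B.
Asset purchase (from non-banks) 69 billion kronor: non-bank counterparties' bank balances rise → +69B.
Currency withdrawal 268 billion kronor: non-bank counterparties' bank balances fall → −268B.
Net: 6 + 69 − 268 = -193 billion.

-193 billion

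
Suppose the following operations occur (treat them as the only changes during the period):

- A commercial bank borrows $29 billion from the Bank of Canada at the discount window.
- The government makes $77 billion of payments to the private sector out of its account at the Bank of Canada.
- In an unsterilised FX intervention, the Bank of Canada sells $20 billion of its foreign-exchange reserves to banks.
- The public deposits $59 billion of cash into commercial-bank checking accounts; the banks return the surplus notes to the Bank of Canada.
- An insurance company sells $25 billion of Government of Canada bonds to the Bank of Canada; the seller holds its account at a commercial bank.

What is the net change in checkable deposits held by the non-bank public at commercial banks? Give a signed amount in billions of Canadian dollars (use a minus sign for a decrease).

Discount-window loan $29 billion: the counterparty is a bank, so public deposits are unchanged → 0.
Government spending $77 billion: non-bank counterparties' bank balances rise → +$77B.
FX sale $20 billion: the counterparty is a bank, so public deposits are unchanged → 0.
Currency deposit $59 billion: non-bank counterparties' bank balances rise → +$59B.
Asset purchase (from non-banks) $25 billion: non-bank counterparties' bank balances rise → +$25B.
Net: 0 + 77 + 0 + 59 + 25 = +$161 billion.

+$161 billion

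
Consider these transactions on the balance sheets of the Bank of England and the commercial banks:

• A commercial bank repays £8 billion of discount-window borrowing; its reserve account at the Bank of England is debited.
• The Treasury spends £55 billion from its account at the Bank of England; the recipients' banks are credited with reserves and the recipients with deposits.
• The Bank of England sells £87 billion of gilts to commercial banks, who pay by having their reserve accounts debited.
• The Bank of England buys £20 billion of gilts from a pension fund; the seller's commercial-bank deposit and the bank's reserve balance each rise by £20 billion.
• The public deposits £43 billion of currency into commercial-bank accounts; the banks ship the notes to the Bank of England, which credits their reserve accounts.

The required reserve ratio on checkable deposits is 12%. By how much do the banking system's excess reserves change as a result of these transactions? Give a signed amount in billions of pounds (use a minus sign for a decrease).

Discount-window repayment £8 billion: reserves −£8B, deposits 0.
Government spending £55 billion: reserves +£55B, deposits +£55B.
OMO sale (to banks) £87 billion: reserves −£87B, deposits 0.
Asset purchase (from non-banks) £20 billion: reserves +£20B, deposits +£20B.
Currency deposit £43 billion: reserves +£43B, deposits +£43B.
Totals: Δreserves = +£23B, Δdeposits = +£118B.
Δrequired reserves = 12% × +£118B = +£14.16B.
Δexcess reserves = Δreserves − Δrequired = +£23B − (+£14.16B) = +£8.84 billion.

+£8.84 billion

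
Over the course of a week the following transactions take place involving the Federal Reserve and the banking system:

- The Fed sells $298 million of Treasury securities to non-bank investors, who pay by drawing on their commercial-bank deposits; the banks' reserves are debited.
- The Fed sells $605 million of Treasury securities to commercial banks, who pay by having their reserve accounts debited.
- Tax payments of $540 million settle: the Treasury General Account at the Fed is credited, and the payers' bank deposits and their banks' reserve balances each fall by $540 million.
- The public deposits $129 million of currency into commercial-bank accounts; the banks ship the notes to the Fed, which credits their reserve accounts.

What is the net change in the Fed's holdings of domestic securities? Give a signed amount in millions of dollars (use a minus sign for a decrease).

-$903 million

Fed balance sheet:
  Assets:      Securities −$903M
  Liabilities: Bank reserves −$1314M, Currency in circulation −$129M, Government deposits +$540M
So the change in the Fed's holdings of domestic securities is -$903 million.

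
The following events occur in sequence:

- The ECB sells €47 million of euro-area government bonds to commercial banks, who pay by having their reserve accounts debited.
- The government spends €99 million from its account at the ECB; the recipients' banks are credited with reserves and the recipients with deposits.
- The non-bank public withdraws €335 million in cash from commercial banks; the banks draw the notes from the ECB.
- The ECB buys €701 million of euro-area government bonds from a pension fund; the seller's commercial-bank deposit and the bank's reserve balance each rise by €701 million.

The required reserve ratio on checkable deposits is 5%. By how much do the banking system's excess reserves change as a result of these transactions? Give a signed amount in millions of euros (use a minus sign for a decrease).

OMO sale (to banks) €47 million: reserves −€47M, deposits 0.
Government spending €99 million: reserves +€99M, deposits +€99M.
Currency withdrawal €335 million: reserves −€335M, deposits −€335M.
Asset purchase (from non-banks) €701 million: reserves +€701M, deposits +€701M.
Totals: Δreserves = +€418M, Δdeposits = +€465M.
Δrequired reserves = 5% × +€465M = +€23.25M.
Δexcess reserves = Δreserves − Δrequired = +€418M − (+€23.25M) = +€394.75 million.

+€394.75 million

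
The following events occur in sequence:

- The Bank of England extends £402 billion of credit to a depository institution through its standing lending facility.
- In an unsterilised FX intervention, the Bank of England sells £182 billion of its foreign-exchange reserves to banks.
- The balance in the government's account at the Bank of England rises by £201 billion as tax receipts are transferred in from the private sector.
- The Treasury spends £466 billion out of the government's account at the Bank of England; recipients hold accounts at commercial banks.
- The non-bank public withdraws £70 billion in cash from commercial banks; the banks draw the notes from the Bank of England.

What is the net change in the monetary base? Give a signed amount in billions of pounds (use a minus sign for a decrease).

Discount-window loan £402 billion: Bank of England balance sheet expands → +£402B.
FX sale £182 billion: Bank of England balance sheet contracts → −£182B.
Government account inflow £201 billion: reserves shift to a non-base liability → −£201B.
Government spending £466 billion: a non-base liability converts back to reserves → +£466B.
Currency withdrawal £70 billion: just a shift between currency and reserves — both are base money → 0.
Net: 402 − 182 − 201 + 466 + 0 = +£485 billion.

+£485 billion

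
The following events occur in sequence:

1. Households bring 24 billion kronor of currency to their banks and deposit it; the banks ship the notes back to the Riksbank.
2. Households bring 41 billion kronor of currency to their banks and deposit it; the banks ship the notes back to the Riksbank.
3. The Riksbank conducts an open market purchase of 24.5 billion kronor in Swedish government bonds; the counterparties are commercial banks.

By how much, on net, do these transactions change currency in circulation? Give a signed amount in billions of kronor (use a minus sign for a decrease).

Riksbank balance sheet:
  Assets:      Securities +24.5B
  Liabilities: Bank reserves +89.5B, Currency in circulation −65B
Commercial banking system:
  Assets:      Reserves at CB +89.5B, Securities −24.5B
  Liabilities: Checkable deposits +65B
So the change in currency in circulation is -65 billion.

-65 billion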